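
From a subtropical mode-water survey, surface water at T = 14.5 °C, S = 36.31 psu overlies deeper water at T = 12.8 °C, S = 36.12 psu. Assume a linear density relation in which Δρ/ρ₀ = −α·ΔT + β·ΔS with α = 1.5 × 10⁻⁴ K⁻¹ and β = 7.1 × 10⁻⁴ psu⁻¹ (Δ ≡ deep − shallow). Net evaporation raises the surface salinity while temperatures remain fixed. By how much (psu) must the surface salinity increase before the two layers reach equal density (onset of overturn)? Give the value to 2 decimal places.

0.17 psu

Neutral buoyancy requires −α(T_deep − T_surf) + β(S_deep − S_surf′) = 0.
S_surf′ = S_deep − (α/β)·ΔT = 36.12 − (1.5 × 10⁻⁴/7.1 × 10⁻⁴)·(-1.7) = 36.4792 psu.
Increase required: 36.4792 − 36.31 = 0.1692 psu.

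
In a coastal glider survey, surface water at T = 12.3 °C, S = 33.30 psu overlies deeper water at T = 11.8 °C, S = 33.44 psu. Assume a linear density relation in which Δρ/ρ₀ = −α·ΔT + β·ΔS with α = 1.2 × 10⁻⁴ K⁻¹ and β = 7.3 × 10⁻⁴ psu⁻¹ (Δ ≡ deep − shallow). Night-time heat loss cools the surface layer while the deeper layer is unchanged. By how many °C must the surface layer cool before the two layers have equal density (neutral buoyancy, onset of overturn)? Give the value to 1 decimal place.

Neutral buoyancy requires Δρ = 0, i.e. −α(T_deep − T_surf′) + β(S_deep − S_surf) = 0.
T_surf′ = T_deep − (β/α)·ΔS = 11.8 − (7.3 × 10⁻⁴/1.2 × 10⁻⁴)·(+0.14) = 10.948 °C.
Cooling required: 12.3 − (10.948) = 1.352 °C.

1.4 °C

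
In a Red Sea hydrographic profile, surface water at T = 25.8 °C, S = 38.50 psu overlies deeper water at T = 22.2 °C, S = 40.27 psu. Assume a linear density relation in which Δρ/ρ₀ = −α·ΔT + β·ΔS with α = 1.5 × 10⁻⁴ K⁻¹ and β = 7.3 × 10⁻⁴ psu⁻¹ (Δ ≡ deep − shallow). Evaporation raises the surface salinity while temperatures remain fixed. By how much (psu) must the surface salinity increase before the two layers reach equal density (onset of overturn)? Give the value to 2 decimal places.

2.51 psu

Neutral buoyancy requires −α(T_deep − T_surf) + β(S_deep − S_surf′) = 0.
S_surf′ = S_deep − (α/β)·ΔT = 40.27 − (1.5 × 10⁻⁴/7.3 × 10⁻⁴)·(-3.6) = 41.0097 psu.
Increase required: 41.0097 − 38.50 = 2.5097 psu.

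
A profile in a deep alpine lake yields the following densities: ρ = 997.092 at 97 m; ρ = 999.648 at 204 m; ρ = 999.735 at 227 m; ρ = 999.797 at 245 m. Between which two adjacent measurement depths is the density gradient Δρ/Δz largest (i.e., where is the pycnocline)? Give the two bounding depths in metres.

Compute the density gradient over each adjacent pair:
  97–204 m: Δρ/Δz = 2.556/107 = 0.024 kg m⁻⁴
  204–227 m: Δρ/Δz = 0.087/23 = 3.8 × 10⁻³ kg m⁻⁴
  227–245 m: Δρ/Δz = 0.062/18 = 3.4 × 10⁻³ kg m⁻⁴
The largest gradient is in the 97–204 m interval — the pycnocline.

97–204 m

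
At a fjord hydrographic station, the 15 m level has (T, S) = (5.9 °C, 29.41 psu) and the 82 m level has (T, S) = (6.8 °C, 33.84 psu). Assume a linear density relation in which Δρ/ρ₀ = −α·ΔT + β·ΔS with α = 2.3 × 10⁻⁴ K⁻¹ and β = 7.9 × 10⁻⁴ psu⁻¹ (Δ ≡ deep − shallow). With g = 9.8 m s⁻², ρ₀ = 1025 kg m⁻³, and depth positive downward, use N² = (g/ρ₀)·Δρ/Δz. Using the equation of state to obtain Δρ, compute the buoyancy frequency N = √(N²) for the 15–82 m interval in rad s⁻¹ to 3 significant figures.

ΔT = +0.9 K, ΔS = +4.43 psu (deep − shallow).
Δρ/ρ₀ = −αΔT + βΔS = -2.07 × 10⁻⁴ + 3.4997 × 10⁻³ = 3.2927 × 10⁻³, so Δρ ≈ 3.375 kg m⁻³.
N² = (g/ρ₀)·Δρ/Δz = g·(Δρ/ρ₀)/Δz = 9.8 × 3.2927 × 10⁻³ / 67 = 4.8162 × 10⁻⁴ s⁻².
N = √(4.8162 × 10⁻⁴) = 0.021946 rad s⁻¹ ≈ 0.0219 rad s⁻¹.

0.0219 rad s⁻¹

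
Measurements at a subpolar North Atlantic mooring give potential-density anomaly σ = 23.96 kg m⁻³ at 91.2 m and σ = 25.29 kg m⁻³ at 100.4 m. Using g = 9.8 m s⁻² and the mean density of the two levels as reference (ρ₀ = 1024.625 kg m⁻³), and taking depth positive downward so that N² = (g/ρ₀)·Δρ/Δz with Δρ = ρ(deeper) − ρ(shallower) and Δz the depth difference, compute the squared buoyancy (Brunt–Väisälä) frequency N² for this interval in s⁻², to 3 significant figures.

Δρ = 1025.29 − 1023.96 = 1.33 kg m⁻³ over Δz = 100.4 − 91.2 = 9.2 m.
N² = (9.8/1024.625) × (1.33/9.2) = 1.3827 × 10⁻³ s⁻² ≈ 1.38 × 10⁻³ s⁻².

1.38 × 10⁻³ s⁻²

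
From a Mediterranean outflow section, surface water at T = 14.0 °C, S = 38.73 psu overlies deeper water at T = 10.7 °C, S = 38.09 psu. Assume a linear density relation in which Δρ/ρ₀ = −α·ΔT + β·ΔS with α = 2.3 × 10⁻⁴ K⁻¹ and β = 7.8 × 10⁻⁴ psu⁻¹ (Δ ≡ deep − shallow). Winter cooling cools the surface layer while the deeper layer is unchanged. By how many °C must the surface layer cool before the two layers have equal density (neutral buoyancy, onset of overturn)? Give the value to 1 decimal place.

1.1 °C

Neutral buoyancy requires Δρ = 0, i.e. −α(T_deep − T_surf′) + β(S_deep − S_surf) = 0.
T_surf′ = T_deep − (β/α)·ΔS = 10.7 − (7.8 × 10⁻⁴/2.3 × 10⁻⁴)·(-0.64) = 12.870 °C.
Cooling required: 14.0 − (12.870) = 1.130 °C.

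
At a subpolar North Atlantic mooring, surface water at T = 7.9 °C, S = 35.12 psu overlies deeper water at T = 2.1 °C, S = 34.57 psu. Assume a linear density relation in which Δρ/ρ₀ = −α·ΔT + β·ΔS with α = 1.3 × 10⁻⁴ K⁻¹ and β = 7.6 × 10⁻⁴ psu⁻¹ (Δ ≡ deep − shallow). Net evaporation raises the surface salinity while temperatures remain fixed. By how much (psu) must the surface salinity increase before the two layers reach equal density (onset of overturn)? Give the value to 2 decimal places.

0.44 psu

Neutral buoyancy requires −α(T_deep − T_surf) + β(S_deep − S_surf′) = 0.
S_surf′ = S_deep − (α/β)·ΔT = 34.57 − (1.3 × 10⁻⁴/7.6 × 10⁻⁴)·(-5.8) = 35.5621 psu.
Increase required: 35.5621 − 35.12 = 0.4421 psu.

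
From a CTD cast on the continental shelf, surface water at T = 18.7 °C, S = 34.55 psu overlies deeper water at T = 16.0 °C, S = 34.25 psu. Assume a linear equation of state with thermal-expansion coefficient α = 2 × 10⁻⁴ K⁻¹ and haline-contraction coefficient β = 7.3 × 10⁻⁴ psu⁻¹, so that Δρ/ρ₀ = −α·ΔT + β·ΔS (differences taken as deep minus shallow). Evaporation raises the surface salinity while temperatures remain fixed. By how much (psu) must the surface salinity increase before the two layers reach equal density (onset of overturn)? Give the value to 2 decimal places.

Neutral buoyancy requires −α(T_deep − T_surf) + β(S_deep − S_surf′) = 0.
S_surf′ = S_deep − (α/β)·ΔT = 34.25 − (2 × 10⁻⁴/7.3 × 10⁻⁴)·(-2.7) = 34.9897 psu.
Increase required: 34.9897 − 34.55 = 0.4397 psu.

0.44 psu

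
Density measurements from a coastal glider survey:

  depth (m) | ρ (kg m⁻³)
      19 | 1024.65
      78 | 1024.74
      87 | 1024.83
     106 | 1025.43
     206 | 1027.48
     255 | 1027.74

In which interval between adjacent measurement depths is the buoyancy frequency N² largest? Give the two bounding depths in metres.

Compute the density gradient over each adjacent pair:
  19–78 m: Δρ/Δz = 0.09/59 = 1.5 × 10⁻³ kg m⁻⁴
  78–87 m: Δρ/Δz = 0.09/9 = 0.010 kg m⁻⁴
  87–106 m: Δρ/Δz = 0.60/19 = 0.032 kg m⁻⁴
  106–206 m: Δρ/Δz = 2.05/100 = 0.020 kg m⁻⁴
  206–255 m: Δρ/Δz = 0.26/49 = 5.3 × 10⁻³ kg m⁻⁴
The largest gradient is in the 87–106 m interval — the pycnocline.

87–106 m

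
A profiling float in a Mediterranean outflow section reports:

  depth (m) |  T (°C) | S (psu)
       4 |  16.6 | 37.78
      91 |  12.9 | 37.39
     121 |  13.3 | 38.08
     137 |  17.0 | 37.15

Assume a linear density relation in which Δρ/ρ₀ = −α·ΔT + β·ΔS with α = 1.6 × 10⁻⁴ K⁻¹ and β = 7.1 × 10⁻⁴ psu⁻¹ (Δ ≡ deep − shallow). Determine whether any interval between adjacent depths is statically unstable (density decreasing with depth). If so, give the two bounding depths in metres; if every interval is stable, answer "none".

Evaluate Δρ/ρ₀ = −αΔT + βΔS across each adjacent pair:
  4–91 m: −αΔT+βΔS = −(1.6 × 10⁻⁴)(-3.7)+(7.1 × 10⁻⁴)(-0.39) = 3.2 × 10⁻⁴ → stable
  91–121 m: −αΔT+βΔS = −(1.6 × 10⁻⁴)(+0.4)+(7.1 × 10⁻⁴)(+0.69) = 4.3 × 10⁻⁴ → stable
  121–137 m: −αΔT+βΔS = −(1.6 × 10⁻⁴)(+3.7)+(7.1 × 10⁻⁴)(-0.93) = -1.3 × 10⁻³ → UNSTABLE
The 121–137 m interval has Δρ < 0: lighter water underlies denser water.

121–137 m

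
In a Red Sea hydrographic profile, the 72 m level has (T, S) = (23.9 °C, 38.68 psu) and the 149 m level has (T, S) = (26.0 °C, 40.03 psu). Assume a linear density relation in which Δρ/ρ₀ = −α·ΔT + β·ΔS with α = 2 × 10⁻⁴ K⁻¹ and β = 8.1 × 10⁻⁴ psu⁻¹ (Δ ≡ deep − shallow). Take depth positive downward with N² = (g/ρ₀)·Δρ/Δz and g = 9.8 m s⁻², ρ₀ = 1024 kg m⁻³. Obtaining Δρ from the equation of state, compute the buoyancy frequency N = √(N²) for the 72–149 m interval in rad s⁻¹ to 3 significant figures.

ΔT = +2.1 K, ΔS = +1.35 psu (deep − shallow).
Δρ/ρ₀ = −αΔT + βΔS = -4.20 × 10⁻⁴ + 1.0935 × 10⁻³ = 6.735 × 10⁻⁴, so Δρ ≈ 0.6897 kg m⁻³.
N² = (g/ρ₀)·Δρ/Δz = g·(Δρ/ρ₀)/Δz = 9.8 × 6.735 × 10⁻⁴ / 77 = 8.5718 × 10⁻⁵ s⁻².
N = √(8.5718 × 10⁻⁵) = 9.2584 × 10⁻³ rad s⁻¹ ≈ 9.26 × 10⁻³ rad s⁻¹.

9.26 × 10⁻³ rad s⁻¹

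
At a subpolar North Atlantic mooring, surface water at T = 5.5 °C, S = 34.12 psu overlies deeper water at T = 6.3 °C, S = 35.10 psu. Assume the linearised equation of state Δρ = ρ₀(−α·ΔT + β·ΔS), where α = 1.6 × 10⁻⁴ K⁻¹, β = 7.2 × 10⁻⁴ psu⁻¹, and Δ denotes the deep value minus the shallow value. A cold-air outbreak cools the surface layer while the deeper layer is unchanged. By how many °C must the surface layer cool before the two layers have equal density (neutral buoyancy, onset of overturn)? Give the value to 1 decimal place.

3.6 °C

Neutral buoyancy requires Δρ = 0, i.e. −α(T_deep − T_surf′) + β(S_deep − S_surf) = 0.
T_surf′ = T_deep − (β/α)·ΔS = 6.3 − (7.2 × 10⁻⁴/1.6 × 10⁻⁴)·(+0.98) = 1.890 °C.
Cooling required: 5.5 − (1.890) = 3.610 °C.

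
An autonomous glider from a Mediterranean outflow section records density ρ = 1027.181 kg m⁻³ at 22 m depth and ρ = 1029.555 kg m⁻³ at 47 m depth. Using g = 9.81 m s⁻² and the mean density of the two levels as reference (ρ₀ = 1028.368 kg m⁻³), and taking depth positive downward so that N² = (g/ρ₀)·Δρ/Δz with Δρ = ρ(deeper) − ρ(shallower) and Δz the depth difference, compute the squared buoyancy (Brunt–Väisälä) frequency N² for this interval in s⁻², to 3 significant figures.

Δρ = 1029.555 − 1027.181 = 2.374 kg m⁻³ over Δz = 47 − 22 = 25 m.
N² = (9.81/1028.368) × (2.374/25) = 9.0586 × 10⁻⁴ s⁻² ≈ 9.06 × 10⁻⁴ s⁻².

9.06 × 10⁻⁴ s⁻²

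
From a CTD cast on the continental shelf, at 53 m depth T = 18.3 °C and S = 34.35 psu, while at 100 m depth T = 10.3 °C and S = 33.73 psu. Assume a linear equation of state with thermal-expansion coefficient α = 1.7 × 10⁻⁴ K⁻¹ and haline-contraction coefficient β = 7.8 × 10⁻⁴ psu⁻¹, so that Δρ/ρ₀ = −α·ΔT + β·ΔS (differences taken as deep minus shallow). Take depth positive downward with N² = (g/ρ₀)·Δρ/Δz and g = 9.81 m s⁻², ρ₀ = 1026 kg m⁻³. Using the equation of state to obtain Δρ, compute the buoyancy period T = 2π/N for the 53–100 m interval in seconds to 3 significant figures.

ΔT = -8.0 K, ΔS = -0.62 psu (deep − shallow).
Δρ/ρ₀ = −αΔT + βΔS = 1.36 × 10⁻³ − 4.836 × 10⁻⁴ = 8.764 × 10⁻⁴, so Δρ ≈ 0.8992 kg m⁻³.
N² = (g/ρ₀)·Δρ/Δz = g·(Δρ/ρ₀)/Δz = 9.81 × 8.764 × 10⁻⁴ / 47 = 1.8293 × 10⁻⁴ s⁻².
N = √(1.8293 × 10⁻⁴) = 0.013525 rad s⁻¹ → T = 2π/N = 464.56 s ≈ 465 s.

465 s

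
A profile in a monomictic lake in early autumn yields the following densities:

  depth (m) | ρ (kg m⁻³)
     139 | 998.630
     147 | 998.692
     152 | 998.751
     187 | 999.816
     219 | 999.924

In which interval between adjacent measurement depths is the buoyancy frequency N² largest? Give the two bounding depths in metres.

152–187 m

Compute the density gradient over each adjacent pair:
  139–147 m: Δρ/Δz = 0.062/8 = 7.7 × 10⁻³ kg m⁻⁴
  147–152 m: Δρ/Δz = 0.059/5 = 0.012 kg m⁻⁴
  152–187 m: Δρ/Δz = 1.065/35 = 0.030 kg m⁻⁴
  187–219 m: Δρ/Δz = 0.108/32 = 3.4 × 10⁻³ kg m⁻⁴
The largest gradient is in the 152–187 m interval — the pycnocline.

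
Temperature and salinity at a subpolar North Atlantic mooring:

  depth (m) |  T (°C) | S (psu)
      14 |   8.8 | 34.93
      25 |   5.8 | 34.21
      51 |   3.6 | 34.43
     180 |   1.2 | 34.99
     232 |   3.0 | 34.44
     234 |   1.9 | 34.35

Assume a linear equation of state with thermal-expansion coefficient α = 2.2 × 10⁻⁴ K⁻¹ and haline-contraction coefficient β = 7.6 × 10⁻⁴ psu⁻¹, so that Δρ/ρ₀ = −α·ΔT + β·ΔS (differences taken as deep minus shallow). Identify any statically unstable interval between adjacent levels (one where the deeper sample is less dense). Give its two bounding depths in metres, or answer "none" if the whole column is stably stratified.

180–232 m

Evaluate Δρ/ρ₀ = −αΔT + βΔS across each adjacent pair:
  14–25 m: −αΔT+βΔS = −(2.2 × 10⁻⁴)(-3.0)+(7.6 × 10⁻⁴)(-0.72) = 1.1 × 10⁻⁴ → stable
  25–51 m: −αΔT+βΔS = −(2.2 × 10⁻⁴)(-2.2)+(7.6 × 10⁻⁴)(+0.22) = 6.5 × 10⁻⁴ → stable
  51–180 m: −αΔT+βΔS = −(2.2 × 10⁻⁴)(-2.4)+(7.6 × 10⁻⁴)(+0.56) = 9.5 × 10⁻⁴ → stable
  180–232 m: −αΔT+βΔS = −(2.2 × 10⁻⁴)(+1.8)+(7.6 × 10⁻⁴)(-0.55) = -8.1 × 10⁻⁴ → UNSTABLE
  232–234 m: −αΔT+βΔS = −(2.2 × 10⁻⁴)(-1.1)+(7.6 × 10⁻⁴)(-0.09) = 1.7 × 10⁻⁴ → stable
The 180–232 m interval has Δρ < 0: lighter water underlies denser water.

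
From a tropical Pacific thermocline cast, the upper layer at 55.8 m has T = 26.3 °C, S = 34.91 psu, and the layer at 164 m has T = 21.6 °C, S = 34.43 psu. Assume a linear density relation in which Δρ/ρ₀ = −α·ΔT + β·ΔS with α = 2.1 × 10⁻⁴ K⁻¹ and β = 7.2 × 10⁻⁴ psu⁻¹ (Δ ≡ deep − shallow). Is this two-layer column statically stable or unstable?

stable

ΔT = 21.6 − 26.3 = -4.7 K and ΔS = 34.43 − 34.91 = -0.48 psu (deep − shallow).
−αΔT = 9.87 × 10⁻⁴; βΔS = -3.456 × 10⁻⁴; sum Δρ/ρ₀ = 6.414 × 10⁻⁴.
Δρ/ρ₀ > 0, so Δρ > 0: deeper water is denser → statically stable.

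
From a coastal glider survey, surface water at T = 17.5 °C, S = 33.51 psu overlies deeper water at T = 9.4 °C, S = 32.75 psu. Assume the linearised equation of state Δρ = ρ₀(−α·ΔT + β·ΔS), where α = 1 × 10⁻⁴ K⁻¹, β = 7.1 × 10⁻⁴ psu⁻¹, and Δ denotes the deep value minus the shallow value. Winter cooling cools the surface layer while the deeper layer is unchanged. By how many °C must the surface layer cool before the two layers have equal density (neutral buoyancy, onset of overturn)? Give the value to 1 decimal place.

Neutral buoyancy requires Δρ = 0, i.e. −α(T_deep − T_surf′) + β(S_deep − S_surf) = 0.
T_surf′ = T_deep − (β/α)·ΔS = 9.4 − (7.1 × 10⁻⁴/1 × 10⁻⁴)·(-0.76) = 14.796 °C.
Cooling required: 17.5 − (14.796) = 2.704 °C.

2.7 °C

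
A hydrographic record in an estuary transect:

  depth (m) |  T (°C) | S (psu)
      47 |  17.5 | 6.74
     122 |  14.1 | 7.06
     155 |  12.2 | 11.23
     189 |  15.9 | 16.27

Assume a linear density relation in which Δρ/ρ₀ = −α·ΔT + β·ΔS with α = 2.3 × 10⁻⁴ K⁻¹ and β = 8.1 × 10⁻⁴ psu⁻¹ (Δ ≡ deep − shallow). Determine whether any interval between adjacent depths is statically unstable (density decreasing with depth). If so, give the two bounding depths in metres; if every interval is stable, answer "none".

none

Evaluate Δρ/ρ₀ = −αΔT + βΔS across each adjacent pair:
  47–122 m: −αΔT+βΔS = −(2.3 × 10⁻⁴)(-3.4)+(8.1 × 10⁻⁴)(+0.32) = 1.0 × 10⁻³ → stable
  122–155 m: −αΔT+βΔS = −(2.3 × 10⁻⁴)(-1.9)+(8.1 × 10⁻⁴)(+4.17) = 3.8 × 10⁻³ → stable
  155–189 m: −αΔT+βΔS = −(2.3 × 10⁻⁴)(+3.7)+(8.1 × 10⁻⁴)(+5.04) = 3.2 × 10⁻³ → stable
Every interval has Δρ > 0: the column is stably stratified throughout.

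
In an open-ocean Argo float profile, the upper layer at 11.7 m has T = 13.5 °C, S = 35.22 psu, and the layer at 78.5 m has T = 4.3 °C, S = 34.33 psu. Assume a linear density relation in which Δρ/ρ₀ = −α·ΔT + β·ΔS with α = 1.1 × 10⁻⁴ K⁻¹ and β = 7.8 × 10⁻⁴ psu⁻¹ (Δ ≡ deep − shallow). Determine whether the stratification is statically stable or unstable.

ΔT = 4.3 − 13.5 = -9.2 K and ΔS = 34.33 − 35.22 = -0.89 psu (deep − shallow).
−αΔT = 1.012 × 10⁻³; βΔS = -6.942 × 10⁻⁴; sum Δρ/ρ₀ = 3.178 × 10⁻⁴.
Δρ/ρ₀ > 0, so Δρ > 0: deeper water is denser → statically stable.

stable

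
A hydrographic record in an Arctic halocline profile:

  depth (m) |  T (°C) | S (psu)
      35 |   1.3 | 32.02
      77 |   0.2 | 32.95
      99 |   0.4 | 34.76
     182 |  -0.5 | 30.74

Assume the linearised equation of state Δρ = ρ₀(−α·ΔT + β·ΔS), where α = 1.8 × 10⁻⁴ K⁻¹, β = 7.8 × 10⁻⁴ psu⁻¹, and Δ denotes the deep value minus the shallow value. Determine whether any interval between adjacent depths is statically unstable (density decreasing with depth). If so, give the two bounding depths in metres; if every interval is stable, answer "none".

99–182 m

Evaluate Δρ/ρ₀ = −αΔT + βΔS across each adjacent pair:
  35–77 m: −αΔT+βΔS = −(1.8 × 10⁻⁴)(-1.1)+(7.8 × 10⁻⁴)(+0.93) = 9.2 × 10⁻⁴ → stable
  77–99 m: −αΔT+βΔS = −(1.8 × 10⁻⁴)(+0.2)+(7.8 × 10⁻⁴)(+1.81) = 1.4 × 10⁻³ → stable
  99–182 m: −αΔT+βΔS = −(1.8 × 10⁻⁴)(-0.9)+(7.8 × 10⁻⁴)(-4.02) = -3.0 × 10⁻³ → UNSTABLE
The 99–182 m interval has Δρ < 0: lighter water underlies denser water.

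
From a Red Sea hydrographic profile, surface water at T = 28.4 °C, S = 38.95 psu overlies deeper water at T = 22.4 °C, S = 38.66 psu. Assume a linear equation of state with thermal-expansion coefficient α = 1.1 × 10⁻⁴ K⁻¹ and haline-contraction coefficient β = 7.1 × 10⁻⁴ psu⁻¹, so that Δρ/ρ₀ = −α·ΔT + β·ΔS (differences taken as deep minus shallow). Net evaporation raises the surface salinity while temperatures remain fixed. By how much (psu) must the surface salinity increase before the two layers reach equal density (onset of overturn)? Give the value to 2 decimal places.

Neutral buoyancy requires −α(T_deep − T_surf) + β(S_deep − S_surf′) = 0.
S_surf′ = S_deep − (α/β)·ΔT = 38.66 − (1.1 × 10⁻⁴/7.1 × 10⁻⁴)·(-6.0) = 39.5896 psu.
Increase required: 39.5896 − 38.95 = 0.6396 psu.

0.64 psu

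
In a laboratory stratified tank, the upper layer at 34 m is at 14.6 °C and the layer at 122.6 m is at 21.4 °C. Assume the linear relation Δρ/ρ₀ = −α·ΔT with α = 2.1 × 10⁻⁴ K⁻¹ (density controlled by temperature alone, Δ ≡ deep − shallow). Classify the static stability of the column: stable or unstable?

ΔT = 21.4 − 14.6 = +6.8 K, so Δρ/ρ₀ = −αΔT = -1.428 × 10⁻³.
Δρ/ρ₀ < 0, so Δρ < 0: deeper water is lighter → statically unstable; the column would overturn.

unstable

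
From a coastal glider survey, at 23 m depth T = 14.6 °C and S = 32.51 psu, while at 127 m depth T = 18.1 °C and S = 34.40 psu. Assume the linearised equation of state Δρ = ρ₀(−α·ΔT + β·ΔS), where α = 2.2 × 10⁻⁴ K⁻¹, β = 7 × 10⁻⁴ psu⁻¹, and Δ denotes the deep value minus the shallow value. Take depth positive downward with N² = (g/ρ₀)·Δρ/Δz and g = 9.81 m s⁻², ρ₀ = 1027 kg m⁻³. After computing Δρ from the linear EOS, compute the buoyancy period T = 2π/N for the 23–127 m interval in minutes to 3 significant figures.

14.5 min

ΔT = +3.5 K, ΔS = +1.89 psu (deep − shallow).
Δρ/ρ₀ = −αΔT + βΔS = -7.70 × 10⁻⁴ + 1.323 × 10⁻³ = 5.53 × 10⁻⁴, so Δρ ≈ 0.5679 kg m⁻³.
N² = (g/ρ₀)·Δρ/Δz = g·(Δρ/ρ₀)/Δz = 9.81 × 5.53 × 10⁻⁴ / 104 = 5.2163 × 10⁻⁵ s⁻².
N = √(5.2163 × 10⁻⁵) = 7.2224 × 10⁻³ rad s⁻¹ → T = 2π/N = 869.96 s = 14.499 min ≈ 14.5 min.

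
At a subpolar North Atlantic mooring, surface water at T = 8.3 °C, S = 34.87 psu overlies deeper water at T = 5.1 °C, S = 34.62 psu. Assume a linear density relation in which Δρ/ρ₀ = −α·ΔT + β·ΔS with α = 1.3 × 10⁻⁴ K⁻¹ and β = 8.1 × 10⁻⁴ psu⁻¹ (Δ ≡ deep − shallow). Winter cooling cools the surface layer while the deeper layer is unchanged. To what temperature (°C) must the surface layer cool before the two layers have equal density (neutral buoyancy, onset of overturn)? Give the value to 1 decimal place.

6.7 °C

Neutral buoyancy requires Δρ = 0, i.e. −α(T_deep − T_surf′) + β(S_deep − S_surf) = 0.
T_surf′ = T_deep − (β/α)·ΔS = 5.1 − (8.1 × 10⁻⁴/1.3 × 10⁻⁴)·(-0.25) = 6.658 °C.
Cooling required: 8.3 − (6.658) = 1.642 °C.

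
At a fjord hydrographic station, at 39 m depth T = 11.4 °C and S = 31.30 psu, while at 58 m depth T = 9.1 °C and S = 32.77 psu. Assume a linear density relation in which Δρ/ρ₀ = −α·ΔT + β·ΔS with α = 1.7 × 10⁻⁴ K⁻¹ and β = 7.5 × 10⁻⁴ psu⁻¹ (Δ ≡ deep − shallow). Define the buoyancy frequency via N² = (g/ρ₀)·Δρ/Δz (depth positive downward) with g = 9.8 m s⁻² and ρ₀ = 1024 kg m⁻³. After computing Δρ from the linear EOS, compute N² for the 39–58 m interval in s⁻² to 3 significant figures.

ΔT = -2.3 K, ΔS = +1.47 psu (deep − shallow).
Δρ/ρ₀ = −αΔT + βΔS = 3.91 × 10⁻⁴ + 1.1025 × 10⁻³ = 1.4935 × 10⁻³, so Δρ ≈ 1.529 kg m⁻³.
N² = (g/ρ₀)·Δρ/Δz = g·(Δρ/ρ₀)/Δz = 9.8 × 1.4935 × 10⁻³ / 19 = 7.7033 × 10⁻⁴ s⁻² ≈ 7.70 × 10⁻⁴ s⁻².

7.70 × 10⁻⁴ s⁻²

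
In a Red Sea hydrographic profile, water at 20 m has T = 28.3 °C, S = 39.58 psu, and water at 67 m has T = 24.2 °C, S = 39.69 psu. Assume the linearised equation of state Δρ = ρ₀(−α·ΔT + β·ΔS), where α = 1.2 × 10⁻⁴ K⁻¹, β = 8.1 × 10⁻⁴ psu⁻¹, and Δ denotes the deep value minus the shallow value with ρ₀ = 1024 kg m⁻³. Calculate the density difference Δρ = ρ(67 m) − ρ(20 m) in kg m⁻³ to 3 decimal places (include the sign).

+0.595 kg m⁻³

ΔT = -4.1 K, ΔS = +0.11 psu (deep − shallow).
Δρ/ρ₀ = −(1.2 × 10⁻⁴)(-4.1) + (8.1 × 10⁻⁴)(+0.11) = 5.811 × 10⁻⁴.
Δρ = 1024 × (5.811 × 10⁻⁴) = +0.595 kg m⁻³.
Positive Δρ: denser below, stable.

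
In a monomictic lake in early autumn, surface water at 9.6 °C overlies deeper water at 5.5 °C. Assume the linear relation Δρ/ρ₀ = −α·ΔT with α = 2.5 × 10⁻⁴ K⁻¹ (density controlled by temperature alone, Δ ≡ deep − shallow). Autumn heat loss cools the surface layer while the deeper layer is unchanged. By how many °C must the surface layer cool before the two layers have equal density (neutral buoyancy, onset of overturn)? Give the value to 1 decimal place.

With temperature the only control, equal density requires T_surf′ = T_deep.
T_surf′ = 5.5 °C.
Cooling required: 9.6 − 5.5 = 4.1 °C.

4.1 °C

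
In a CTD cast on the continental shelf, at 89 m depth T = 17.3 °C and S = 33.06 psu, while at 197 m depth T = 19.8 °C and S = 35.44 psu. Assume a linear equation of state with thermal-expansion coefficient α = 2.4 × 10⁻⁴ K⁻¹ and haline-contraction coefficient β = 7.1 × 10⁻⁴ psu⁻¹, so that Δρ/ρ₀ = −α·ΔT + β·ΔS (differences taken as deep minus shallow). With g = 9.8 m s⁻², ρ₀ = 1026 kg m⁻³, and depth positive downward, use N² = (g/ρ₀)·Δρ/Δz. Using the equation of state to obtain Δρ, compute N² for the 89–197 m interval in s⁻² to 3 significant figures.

9.89 × 10⁻⁵ s⁻²

ΔT = +2.5 K, ΔS = +2.38 psu (deep − shallow).
Δρ/ρ₀ = −αΔT + βΔS = -6.00 × 10⁻⁴ + 1.6898 × 10⁻³ = 1.0898 × 10⁻³, so Δρ ≈ 1.118 kg m⁻³.
N² = (g/ρ₀)·Δρ/Δz = g·(Δρ/ρ₀)/Δz = 9.8 × 1.0898 × 10⁻³ / 108 = 9.8889 × 10⁻⁵ s⁻² ≈ 9.89 × 10⁻⁵ s⁻².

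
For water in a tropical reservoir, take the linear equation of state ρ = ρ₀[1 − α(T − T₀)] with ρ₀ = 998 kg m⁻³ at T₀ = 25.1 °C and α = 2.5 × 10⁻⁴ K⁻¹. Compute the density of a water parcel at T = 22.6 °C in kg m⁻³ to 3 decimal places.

998.624 kg m⁻³

T − T₀ = -2.5 K.
Bracket = 1 − α·(-2.5) = 1 + (6.25 × 10⁻⁴) = 1.0006250.
ρ = 998 × 1.0006250 = 998.624 kg m⁻³.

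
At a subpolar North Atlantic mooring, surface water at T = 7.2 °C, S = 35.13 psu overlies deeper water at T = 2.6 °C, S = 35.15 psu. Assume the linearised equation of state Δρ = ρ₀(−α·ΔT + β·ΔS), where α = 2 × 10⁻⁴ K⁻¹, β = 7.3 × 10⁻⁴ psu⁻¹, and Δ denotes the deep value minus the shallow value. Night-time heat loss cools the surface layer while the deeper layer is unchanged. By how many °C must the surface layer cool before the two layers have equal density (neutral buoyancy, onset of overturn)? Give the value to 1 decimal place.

Neutral buoyancy requires Δρ = 0, i.e. −α(T_deep − T_surf′) + β(S_deep − S_surf) = 0.
T_surf′ = T_deep − (β/α)·ΔS = 2.6 − (7.3 × 10⁻⁴/2 × 10⁻⁴)·(+0.02) = 2.527 °C.
Cooling required: 7.2 − (2.527) = 4.673 °C.

4.7 °C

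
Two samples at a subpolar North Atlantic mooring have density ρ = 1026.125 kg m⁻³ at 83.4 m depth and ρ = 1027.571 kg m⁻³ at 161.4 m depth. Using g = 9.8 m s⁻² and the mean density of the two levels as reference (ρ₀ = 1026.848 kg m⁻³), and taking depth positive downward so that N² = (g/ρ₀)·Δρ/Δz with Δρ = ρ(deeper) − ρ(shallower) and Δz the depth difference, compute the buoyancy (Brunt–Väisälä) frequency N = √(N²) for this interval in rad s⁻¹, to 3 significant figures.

0.0133 rad s⁻¹

Δρ = 1027.571 − 1026.125 = 1.446 kg m⁻³ over Δz = 161.4 − 83.4 = 78 m.
N² = (9.8/1026.848) × (1.446/78) = 1.7693 × 10⁻⁴ s⁻².
N = √(1.7693 × 10⁻⁴) = 0.013302 rad s⁻¹ ≈ 0.0133 rad s⁻¹.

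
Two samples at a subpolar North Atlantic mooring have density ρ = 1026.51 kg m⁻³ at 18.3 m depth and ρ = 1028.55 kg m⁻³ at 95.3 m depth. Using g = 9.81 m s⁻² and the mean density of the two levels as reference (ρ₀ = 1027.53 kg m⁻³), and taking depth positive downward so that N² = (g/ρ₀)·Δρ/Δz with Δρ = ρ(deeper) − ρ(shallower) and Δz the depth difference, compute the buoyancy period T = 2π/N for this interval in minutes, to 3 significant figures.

6.58 min

Δρ = 1028.55 − 1026.51 = 2.04 kg m⁻³ over Δz = 95.3 − 18.3 = 77 m.
N² = (9.81/1027.53) × (2.04/77) = 2.5294 × 10⁻⁴ s⁻².
N = √(2.5294 × 10⁻⁴) = 0.015904 rad s⁻¹, so T = 2π/N = 395.07 s = 6.5845 min ≈ 6.58 min.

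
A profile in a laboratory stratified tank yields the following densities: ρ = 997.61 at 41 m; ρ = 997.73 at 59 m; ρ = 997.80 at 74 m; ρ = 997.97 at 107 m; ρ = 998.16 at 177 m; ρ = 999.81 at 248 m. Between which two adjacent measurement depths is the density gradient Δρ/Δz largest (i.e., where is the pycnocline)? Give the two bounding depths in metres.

Compute the density gradient over each adjacent pair:
  41–59 m: Δρ/Δz = 0.12/18 = 6.7 × 10⁻³ kg m⁻⁴
  59–74 m: Δρ/Δz = 0.07/15 = 4.7 × 10⁻³ kg m⁻⁴
  74–107 m: Δρ/Δz = 0.17/33 = 5.2 × 10⁻³ kg m⁻⁴
  107–177 m: Δρ/Δz = 0.19/70 = 2.7 × 10⁻³ kg m⁻⁴
  177–248 m: Δρ/Δz = 1.65/71 = 0.023 kg m⁻⁴
The largest gradient is in the 177–248 m interval — the pycnocline.

177–248 m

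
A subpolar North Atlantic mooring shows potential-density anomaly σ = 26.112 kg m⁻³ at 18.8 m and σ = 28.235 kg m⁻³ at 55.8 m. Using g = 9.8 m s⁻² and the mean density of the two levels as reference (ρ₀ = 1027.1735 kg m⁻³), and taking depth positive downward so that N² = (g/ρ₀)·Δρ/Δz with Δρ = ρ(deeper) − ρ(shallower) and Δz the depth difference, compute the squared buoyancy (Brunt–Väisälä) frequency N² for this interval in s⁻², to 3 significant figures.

5.47 × 10⁻⁴ s⁻²

Δρ = 1028.235 − 1026.112 = 2.123 kg m⁻³ over Δz = 55.8 − 18.8 = 37 m.
N² = (9.8/1027.1735) × (2.123/37) = 5.4743 × 10⁻⁴ s⁻² ≈ 5.47 × 10⁻⁴ s⁻².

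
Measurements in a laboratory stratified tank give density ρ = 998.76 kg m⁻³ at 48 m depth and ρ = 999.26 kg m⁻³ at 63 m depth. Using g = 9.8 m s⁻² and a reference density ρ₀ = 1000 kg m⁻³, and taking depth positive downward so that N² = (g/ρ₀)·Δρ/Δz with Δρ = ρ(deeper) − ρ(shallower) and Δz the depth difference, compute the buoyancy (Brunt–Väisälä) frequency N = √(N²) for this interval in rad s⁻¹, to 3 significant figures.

Δρ = 999.26 − 998.76 = 0.50 kg m⁻³ over Δz = 63 − 48 = 15 m.
N² = (9.8/1000) × (0.50/15) = 3.2667 × 10⁻⁴ s⁻².
N = √(3.2667 × 10⁻⁴) = 0.018074 rad s⁻¹ ≈ 0.0181 rad s⁻¹.
Since Δρ > 0 the layer is stably stratified.

0.0181 rad s⁻¹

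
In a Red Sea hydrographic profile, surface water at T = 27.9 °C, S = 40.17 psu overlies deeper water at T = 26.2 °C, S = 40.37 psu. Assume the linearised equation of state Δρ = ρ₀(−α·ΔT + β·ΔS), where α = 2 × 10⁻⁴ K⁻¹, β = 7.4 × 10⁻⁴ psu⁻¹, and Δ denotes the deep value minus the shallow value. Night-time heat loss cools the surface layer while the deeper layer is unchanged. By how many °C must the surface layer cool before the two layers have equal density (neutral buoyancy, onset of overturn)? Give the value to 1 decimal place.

2.4 °C

Neutral buoyancy requires Δρ = 0, i.e. −α(T_deep − T_surf′) + β(S_deep − S_surf) = 0.
T_surf′ = T_deep − (β/α)·ΔS = 26.2 − (7.4 × 10⁻⁴/2 × 10⁻⁴)·(+0.20) = 25.460 °C.
Cooling required: 27.9 − (25.460) = 2.440 °C.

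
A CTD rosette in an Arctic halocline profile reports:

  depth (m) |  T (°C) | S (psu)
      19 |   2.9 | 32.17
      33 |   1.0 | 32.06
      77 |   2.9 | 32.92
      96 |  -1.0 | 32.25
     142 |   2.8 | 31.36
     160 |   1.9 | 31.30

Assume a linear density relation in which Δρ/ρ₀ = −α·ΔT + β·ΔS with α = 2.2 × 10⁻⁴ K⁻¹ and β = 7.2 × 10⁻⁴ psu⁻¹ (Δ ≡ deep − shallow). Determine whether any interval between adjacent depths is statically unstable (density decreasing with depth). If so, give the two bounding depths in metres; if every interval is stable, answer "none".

Evaluate Δρ/ρ₀ = −αΔT + βΔS across each adjacent pair:
  19–33 m: −αΔT+βΔS = −(2.2 × 10⁻⁴)(-1.9)+(7.2 × 10⁻⁴)(-0.11) = 3.4 × 10⁻⁴ → stable
  33–77 m: −αΔT+βΔS = −(2.2 × 10⁻⁴)(+1.9)+(7.2 × 10⁻⁴)(+0.86) = 2.0 × 10⁻⁴ → stable
  77–96 m: −αΔT+βΔS = −(2.2 × 10⁻⁴)(-3.9)+(7.2 × 10⁻⁴)(-0.67) = 3.8 × 10⁻⁴ → stable
  96–142 m: −αΔT+βΔS = −(2.2 × 10⁻⁴)(+3.8)+(7.2 × 10⁻⁴)(-0.89) = -1.5 × 10⁻³ → UNSTABLE
  142–160 m: −αΔT+βΔS = −(2.2 × 10⁻⁴)(-0.9)+(7.2 × 10⁻⁴)(-0.06) = 1.5 × 10⁻⁴ → stable
The 96–142 m interval has Δρ < 0: lighter water underlies denser water.

96–142 m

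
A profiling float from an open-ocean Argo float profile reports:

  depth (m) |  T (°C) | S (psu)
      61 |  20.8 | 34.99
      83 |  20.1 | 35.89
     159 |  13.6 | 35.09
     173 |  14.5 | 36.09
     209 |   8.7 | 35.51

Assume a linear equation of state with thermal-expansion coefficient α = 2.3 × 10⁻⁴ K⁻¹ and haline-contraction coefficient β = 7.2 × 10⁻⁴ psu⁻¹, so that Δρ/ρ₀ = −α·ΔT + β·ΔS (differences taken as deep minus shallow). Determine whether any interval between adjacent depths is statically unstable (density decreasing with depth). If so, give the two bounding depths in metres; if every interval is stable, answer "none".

Evaluate Δρ/ρ₀ = −αΔT + βΔS across each adjacent pair:
  61–83 m: −αΔT+βΔS = −(2.3 × 10⁻⁴)(-0.7)+(7.2 × 10⁻⁴)(+0.90) = 8.1 × 10⁻⁴ → stable
  83–159 m: −αΔT+βΔS = −(2.3 × 10⁻⁴)(-6.5)+(7.2 × 10⁻⁴)(-0.80) = 9.2 × 10⁻⁴ → stable
  159–173 m: −αΔT+βΔS = −(2.3 × 10⁻⁴)(+0.9)+(7.2 × 10⁻⁴)(+1.00) = 5.1 × 10⁻⁴ → stable
  173–209 m: −αΔT+βΔS = −(2.3 × 10⁻⁴)(-5.8)+(7.2 × 10⁻⁴)(-0.58) = 9.2 × 10⁻⁴ → stable
Every interval has Δρ > 0: the column is stably stratified throughout.

none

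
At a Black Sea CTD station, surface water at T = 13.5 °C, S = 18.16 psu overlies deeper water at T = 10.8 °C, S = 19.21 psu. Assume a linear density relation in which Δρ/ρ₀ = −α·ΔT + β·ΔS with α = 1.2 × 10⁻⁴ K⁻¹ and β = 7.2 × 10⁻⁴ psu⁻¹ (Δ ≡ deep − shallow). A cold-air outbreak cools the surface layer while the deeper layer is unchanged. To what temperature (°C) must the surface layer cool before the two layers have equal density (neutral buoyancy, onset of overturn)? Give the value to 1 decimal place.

Neutral buoyancy requires Δρ = 0, i.e. −α(T_deep − T_surf′) + β(S_deep − S_surf) = 0.
T_surf′ = T_deep − (β/α)·ΔS = 10.8 − (7.2 × 10⁻⁴/1.2 × 10⁻⁴)·(+1.05) = 4.500 °C.
Cooling required: 13.5 − (4.500) = 9.000 °C.

4.5 °C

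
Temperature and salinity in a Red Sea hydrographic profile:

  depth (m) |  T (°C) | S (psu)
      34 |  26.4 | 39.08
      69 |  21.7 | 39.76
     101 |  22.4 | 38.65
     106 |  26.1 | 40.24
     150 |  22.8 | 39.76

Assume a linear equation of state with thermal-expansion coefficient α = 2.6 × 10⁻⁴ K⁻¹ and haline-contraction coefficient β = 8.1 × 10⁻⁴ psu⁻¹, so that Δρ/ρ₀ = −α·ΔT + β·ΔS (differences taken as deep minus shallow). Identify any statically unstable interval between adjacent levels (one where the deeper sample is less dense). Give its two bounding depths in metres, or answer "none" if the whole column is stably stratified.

Evaluate Δρ/ρ₀ = −αΔT + βΔS across each adjacent pair:
  34–69 m: −αΔT+βΔS = −(2.6 × 10⁻⁴)(-4.7)+(8.1 × 10⁻⁴)(+0.68) = 1.8 × 10⁻³ → stable
  69–101 m: −αΔT+βΔS = −(2.6 × 10⁻⁴)(+0.7)+(8.1 × 10⁻⁴)(-1.11) = -1.1 × 10⁻³ → UNSTABLE
  101–106 m: −αΔT+βΔS = −(2.6 × 10⁻⁴)(+3.7)+(8.1 × 10⁻⁴)(+1.59) = 3.3 × 10⁻⁴ → stable
  106–150 m: −αΔT+βΔS = −(2.6 × 10⁻⁴)(-3.3)+(8.1 × 10⁻⁴)(-0.48) = 4.7 × 10⁻⁴ → stable
The 69–101 m interval has Δρ < 0: lighter water underlies denser water.

69–101 m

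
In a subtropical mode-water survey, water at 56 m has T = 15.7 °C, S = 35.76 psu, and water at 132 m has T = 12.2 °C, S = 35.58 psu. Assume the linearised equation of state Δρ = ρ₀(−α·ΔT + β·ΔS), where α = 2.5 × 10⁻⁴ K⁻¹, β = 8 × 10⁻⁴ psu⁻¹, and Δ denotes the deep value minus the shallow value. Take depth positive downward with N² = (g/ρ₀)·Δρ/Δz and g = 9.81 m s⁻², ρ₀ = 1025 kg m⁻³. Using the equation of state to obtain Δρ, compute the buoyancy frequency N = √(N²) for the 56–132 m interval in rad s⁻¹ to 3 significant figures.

9.71 × 10⁻³ rad s⁻¹

ΔT = -3.5 K, ΔS = -0.18 psu (deep − shallow).
Δρ/ρ₀ = −αΔT + βΔS = 8.75 × 10⁻⁴ − 1.44 × 10⁻⁴ = 7.31 × 10⁻⁴, so Δρ ≈ 0.7493 kg m⁻³.
N² = (g/ρ₀)·Δρ/Δz = g·(Δρ/ρ₀)/Δz = 9.81 × 7.31 × 10⁻⁴ / 76 = 9.4357 × 10⁻⁵ s⁻².
N = √(9.4357 × 10⁻⁵) = 9.7138 × 10⁻³ rad s⁻¹ ≈ 9.71 × 10⁻³ rad s⁻¹.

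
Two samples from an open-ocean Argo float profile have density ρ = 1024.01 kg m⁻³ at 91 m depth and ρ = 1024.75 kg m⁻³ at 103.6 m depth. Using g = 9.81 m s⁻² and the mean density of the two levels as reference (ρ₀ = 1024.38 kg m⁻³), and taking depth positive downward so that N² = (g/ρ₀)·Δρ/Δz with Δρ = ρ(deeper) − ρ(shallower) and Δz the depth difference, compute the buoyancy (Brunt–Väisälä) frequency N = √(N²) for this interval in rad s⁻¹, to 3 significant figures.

0.0237 rad s⁻¹

Δρ = 1024.75 − 1024.01 = 0.74 kg m⁻³ over Δz = 103.6 − 91 = 12.6 m.
N² = (9.81/1024.38) × (0.74/12.6) = 5.6243 × 10⁻⁴ s⁻².
N = √(5.6243 × 10⁻⁴) = 0.023716 rad s⁻¹ ≈ 0.0237 rad s⁻¹.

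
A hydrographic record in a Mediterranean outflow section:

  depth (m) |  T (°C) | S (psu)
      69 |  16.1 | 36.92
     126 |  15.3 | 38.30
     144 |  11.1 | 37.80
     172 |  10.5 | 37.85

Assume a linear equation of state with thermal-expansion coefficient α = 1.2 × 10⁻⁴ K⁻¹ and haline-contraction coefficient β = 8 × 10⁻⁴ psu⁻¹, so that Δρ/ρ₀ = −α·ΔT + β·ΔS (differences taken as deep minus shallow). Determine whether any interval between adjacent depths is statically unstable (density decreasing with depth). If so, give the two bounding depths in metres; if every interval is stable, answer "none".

none

Evaluate Δρ/ρ₀ = −αΔT + βΔS across each adjacent pair:
  69–126 m: −αΔT+βΔS = −(1.2 × 10⁻⁴)(-0.8)+(8 × 10⁻⁴)(+1.38) = 1.2 × 10⁻³ → stable
  126–144 m: −αΔT+βΔS = −(1.2 × 10⁻⁴)(-4.2)+(8 × 10⁻⁴)(-0.50) = 1.0 × 10⁻⁴ → stable
  144–172 m: −αΔT+βΔS = −(1.2 × 10⁻⁴)(-0.6)+(8 × 10⁻⁴)(+0.05) = 1.1 × 10⁻⁴ → stable
Every interval has Δρ > 0: the column is stably stratified throughout.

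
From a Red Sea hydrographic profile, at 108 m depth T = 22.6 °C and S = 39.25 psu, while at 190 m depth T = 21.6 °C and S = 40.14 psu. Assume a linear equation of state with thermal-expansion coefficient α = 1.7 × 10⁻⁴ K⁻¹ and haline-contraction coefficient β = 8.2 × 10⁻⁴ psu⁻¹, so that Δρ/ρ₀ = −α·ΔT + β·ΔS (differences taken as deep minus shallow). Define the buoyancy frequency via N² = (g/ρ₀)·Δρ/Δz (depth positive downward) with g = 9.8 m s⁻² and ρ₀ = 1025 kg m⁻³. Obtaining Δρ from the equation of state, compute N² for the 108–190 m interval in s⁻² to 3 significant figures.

ΔT = -1.0 K, ΔS = +0.89 psu (deep − shallow).
Δρ/ρ₀ = −αΔT + βΔS = 1.70 × 10⁻⁴ + 7.298 × 10⁻⁴ = 8.998 × 10⁻⁴, so Δρ ≈ 0.9223 kg m⁻³.
N² = (g/ρ₀)·Δρ/Δz = g·(Δρ/ρ₀)/Δz = 9.8 × 8.998 × 10⁻⁴ / 82 = 1.0754 × 10⁻⁴ s⁻² ≈ 1.08 × 10⁻⁴ s⁻².

1.08 × 10⁻⁴ s⁻²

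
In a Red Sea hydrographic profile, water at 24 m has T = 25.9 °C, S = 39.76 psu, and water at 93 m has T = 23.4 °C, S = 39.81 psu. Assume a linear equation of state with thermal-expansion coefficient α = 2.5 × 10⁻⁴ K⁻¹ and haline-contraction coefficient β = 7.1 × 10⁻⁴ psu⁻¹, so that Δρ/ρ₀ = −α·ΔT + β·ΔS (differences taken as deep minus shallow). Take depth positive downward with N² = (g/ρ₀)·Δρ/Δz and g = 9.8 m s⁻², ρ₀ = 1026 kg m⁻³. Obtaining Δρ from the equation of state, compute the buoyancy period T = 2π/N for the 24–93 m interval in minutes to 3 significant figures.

ΔT = -2.5 K, ΔS = +0.05 psu (deep − shallow).
Δρ/ρ₀ = −αΔT + βΔS = 6.25 × 10⁻⁴ + 3.55 × 10⁻⁵ = 6.605 × 10⁻⁴, so Δρ ≈ 0.6777 kg m⁻³.
N² = (g/ρ₀)·Δρ/Δz = g·(Δρ/ρ₀)/Δz = 9.8 × 6.605 × 10⁻⁴ / 69 = 9.3810 × 10⁻⁵ s⁻².
N = √(9.3810 × 10⁻⁵) = 9.6856 × 10⁻³ rad s⁻¹ → T = 2π/N = 648.71 s = 10.812 min ≈ 10.8 min.

10.8 min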